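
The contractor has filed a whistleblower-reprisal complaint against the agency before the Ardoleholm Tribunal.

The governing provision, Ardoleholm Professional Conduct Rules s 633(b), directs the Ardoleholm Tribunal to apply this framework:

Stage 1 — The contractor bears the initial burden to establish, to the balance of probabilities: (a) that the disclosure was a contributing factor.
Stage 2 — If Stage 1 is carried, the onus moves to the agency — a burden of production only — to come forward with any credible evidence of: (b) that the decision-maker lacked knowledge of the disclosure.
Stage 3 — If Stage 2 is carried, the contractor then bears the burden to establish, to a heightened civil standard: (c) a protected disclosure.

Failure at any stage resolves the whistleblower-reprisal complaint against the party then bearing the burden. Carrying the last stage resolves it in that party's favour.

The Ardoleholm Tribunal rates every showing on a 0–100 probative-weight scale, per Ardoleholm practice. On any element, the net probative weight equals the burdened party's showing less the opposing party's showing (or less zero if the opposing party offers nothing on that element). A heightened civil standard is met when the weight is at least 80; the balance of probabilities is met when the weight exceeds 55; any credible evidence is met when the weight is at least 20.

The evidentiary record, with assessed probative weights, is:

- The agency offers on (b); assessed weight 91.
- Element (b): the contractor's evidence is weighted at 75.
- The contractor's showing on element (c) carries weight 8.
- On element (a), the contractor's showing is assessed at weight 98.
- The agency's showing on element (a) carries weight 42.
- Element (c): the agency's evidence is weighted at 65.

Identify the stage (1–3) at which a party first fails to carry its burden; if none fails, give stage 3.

At Stage 1 the contractor must meet the balance of probabilities (weight exceeds 55): on (a) the weight is 98 less the opposing 42 gives net 56, > 55, so (a) meets the standard.
  Stage 1 is satisfied; the onus moves to the agency.
At Stage 2 the agency must meet any credible evidence (weight is at least 20): on (b) the weight is 91 less the opposing 75 gives net 16, which does not reach 20, so (b) does not meet the standard.
  The agency does not carry Stage 2.
The contractor prevails.

stage 2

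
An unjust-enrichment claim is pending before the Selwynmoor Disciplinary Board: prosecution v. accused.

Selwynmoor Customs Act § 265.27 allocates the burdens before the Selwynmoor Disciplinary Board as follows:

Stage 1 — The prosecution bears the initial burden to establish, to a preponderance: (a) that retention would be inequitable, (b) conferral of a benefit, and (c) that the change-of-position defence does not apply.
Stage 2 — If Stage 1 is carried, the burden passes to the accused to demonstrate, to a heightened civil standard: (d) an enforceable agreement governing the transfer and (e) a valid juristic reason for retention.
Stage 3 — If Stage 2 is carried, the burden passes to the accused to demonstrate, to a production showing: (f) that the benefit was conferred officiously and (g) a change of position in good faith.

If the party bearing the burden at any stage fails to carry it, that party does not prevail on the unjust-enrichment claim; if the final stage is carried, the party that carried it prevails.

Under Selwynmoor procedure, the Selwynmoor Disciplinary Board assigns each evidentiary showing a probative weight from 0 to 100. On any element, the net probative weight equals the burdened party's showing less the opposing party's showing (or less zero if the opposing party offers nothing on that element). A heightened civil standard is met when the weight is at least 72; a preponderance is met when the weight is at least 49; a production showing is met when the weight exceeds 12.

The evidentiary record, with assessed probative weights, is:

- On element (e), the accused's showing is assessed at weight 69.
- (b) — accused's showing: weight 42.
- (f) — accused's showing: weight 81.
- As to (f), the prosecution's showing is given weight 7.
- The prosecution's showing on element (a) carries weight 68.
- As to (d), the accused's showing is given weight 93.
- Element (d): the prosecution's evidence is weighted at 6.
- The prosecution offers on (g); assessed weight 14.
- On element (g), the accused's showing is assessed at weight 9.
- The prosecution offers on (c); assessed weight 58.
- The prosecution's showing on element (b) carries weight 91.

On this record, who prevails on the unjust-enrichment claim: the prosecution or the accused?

Stage 1 (prosecution, a preponderance, weight is at least 49): (a) 68 ≥ 49 — meets; (b) net 91−42=49 ≥ 49 — meets; (c) 58 ≥ 49 — meets.
  Stage 1 carried; the burden shifts to the accused.
Stage 2 (accused, a heightened civil standard, weight is at least 72): (d) net 93−6=87 ≥ 72 — meets; (e) 69 < 72 — fails.
  Not every element is met, so the accused fails to carry Stage 2.
The analysis ends at Stage 2; the prosecution prevails.

prosecution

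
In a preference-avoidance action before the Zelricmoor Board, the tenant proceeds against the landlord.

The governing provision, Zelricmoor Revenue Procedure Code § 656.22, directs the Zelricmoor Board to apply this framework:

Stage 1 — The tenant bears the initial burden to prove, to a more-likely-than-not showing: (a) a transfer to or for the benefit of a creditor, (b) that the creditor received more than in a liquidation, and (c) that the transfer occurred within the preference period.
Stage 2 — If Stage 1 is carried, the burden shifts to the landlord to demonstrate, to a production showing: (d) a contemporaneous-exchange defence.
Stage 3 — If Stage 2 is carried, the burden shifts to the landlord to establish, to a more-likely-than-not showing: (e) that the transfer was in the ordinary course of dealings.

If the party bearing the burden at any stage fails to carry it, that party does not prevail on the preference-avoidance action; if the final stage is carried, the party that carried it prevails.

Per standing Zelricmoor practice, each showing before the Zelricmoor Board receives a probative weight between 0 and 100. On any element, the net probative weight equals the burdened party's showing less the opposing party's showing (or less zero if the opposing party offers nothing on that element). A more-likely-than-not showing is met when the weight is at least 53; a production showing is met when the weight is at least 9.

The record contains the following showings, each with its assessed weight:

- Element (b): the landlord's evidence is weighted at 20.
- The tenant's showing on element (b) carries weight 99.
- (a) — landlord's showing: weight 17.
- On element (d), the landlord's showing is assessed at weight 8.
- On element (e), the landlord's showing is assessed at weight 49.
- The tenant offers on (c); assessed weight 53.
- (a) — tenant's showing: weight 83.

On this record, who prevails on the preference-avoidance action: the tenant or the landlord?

At Stage 1 the tenant must meet a more-likely-than-not showing (weight is at least 53): on (a) the weight is 83 less the opposing 17 gives net 66, ≥ 53, so (a) meets the standard; on (b) the weight is 99 less the opposing 20 gives net 79, ≥ 53, so (b) meets the standard; on (c) the weight is 53, which does reach 53, so (c) meets the standard.
  The tenant carries Stage 1; the landlord now bears the burden.
At Stage 2 the landlord must meet a production showing (weight is at least 9): on (d) the weight is 8, which does not reach 9, so (d) does not meet the standard.
  Not every element is met, so the landlord fails to carry Stage 2.
The tenant prevails.

tenant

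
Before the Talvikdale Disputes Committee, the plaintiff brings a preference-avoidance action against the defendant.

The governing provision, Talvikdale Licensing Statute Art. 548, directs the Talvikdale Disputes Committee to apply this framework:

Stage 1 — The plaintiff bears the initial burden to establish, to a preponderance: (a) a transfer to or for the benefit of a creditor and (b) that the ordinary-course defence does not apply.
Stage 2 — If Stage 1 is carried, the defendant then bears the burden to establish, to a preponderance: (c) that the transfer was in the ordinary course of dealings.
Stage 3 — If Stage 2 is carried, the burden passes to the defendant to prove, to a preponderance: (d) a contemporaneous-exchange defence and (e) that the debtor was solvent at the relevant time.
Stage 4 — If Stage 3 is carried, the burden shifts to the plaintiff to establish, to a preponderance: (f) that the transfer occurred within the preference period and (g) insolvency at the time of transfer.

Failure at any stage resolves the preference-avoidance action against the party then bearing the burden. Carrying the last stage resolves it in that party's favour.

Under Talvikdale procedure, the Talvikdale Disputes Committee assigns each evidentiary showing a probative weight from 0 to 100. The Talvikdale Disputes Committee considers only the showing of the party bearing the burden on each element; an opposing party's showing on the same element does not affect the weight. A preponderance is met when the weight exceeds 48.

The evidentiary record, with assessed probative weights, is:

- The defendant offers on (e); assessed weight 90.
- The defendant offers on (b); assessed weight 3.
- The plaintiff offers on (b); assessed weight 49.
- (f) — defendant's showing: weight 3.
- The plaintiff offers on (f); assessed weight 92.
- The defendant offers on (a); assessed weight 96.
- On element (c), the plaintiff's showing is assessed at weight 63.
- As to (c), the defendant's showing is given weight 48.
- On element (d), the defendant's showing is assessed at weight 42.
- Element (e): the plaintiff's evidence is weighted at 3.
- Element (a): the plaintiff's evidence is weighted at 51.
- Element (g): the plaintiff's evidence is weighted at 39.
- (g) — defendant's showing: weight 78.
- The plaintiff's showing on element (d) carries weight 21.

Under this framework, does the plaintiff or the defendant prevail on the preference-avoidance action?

Stage 1 — burden on plaintiff; standard: a preponderance (weight exceeds 48).
    (a): 51 (defendant's 96 disregarded) > 48 [met]
    (b): 49 (defendant's 3 disregarded) > 48 [met]
  Stage 1 is satisfied; the onus moves to the defendant.
Stage 2 — burden on defendant; standard: a preponderance (weight exceeds 48).
    (c): 48 (plaintiff's 63 disregarded) ≤ 48 [not met]
  The defendant does not carry Stage 2.
The analysis ends at Stage 2; the plaintiff prevails.

plaintiff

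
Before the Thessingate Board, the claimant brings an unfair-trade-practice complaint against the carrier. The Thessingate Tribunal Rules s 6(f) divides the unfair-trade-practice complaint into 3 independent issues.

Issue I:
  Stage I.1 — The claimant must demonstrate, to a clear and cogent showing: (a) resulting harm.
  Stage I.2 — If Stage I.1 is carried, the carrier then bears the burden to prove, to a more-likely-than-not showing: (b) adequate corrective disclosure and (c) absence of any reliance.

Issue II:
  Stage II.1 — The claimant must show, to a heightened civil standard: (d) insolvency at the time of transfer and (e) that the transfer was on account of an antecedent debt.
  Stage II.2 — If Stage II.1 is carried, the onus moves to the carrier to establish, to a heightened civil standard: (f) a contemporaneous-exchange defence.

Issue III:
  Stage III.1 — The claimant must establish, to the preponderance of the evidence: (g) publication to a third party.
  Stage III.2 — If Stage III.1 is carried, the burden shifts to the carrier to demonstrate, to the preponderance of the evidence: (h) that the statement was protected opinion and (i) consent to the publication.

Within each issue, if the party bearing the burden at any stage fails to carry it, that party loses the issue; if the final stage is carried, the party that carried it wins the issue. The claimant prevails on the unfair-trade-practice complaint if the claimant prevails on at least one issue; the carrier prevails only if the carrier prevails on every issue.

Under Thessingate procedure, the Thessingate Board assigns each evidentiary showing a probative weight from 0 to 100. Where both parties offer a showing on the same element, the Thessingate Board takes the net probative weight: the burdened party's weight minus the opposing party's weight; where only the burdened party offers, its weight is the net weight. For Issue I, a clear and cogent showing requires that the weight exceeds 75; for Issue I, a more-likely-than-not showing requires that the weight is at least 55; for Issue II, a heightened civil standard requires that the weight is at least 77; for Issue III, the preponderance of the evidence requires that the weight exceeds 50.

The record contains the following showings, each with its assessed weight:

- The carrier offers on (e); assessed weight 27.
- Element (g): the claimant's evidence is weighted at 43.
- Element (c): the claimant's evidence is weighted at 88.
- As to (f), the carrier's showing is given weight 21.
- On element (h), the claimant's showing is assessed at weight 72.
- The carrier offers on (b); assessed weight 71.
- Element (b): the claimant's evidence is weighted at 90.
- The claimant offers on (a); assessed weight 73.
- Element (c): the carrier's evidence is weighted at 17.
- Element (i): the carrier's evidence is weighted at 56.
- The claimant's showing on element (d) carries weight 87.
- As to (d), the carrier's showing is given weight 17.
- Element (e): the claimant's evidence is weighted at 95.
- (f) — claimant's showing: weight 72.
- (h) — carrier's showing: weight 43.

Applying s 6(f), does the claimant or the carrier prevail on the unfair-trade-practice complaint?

— Issue I —
Stage I.1 (claimant, a clear and cogent showing, weight exceeds 75): (a) 73 ≤ 75 — fails.
  Not every element is met, so the claimant fails to carry Stage I.1.
So the carrier prevails on this issue.
— Issue II —
Stage II.1 — burden on claimant; standard: a heightened civil standard (weight is at least 77).
    (d): 87 − 17 = 70 < 77 [not met]
    (e): 95 − 27 = 68 < 77 [not met]
  Not every element is met, so the claimant fails to carry Stage II.1.
The analysis ends at Stage II.1; the carrier prevails on this issue.
— Issue III —
Stage III.1 — burden on claimant; standard: the preponderance of the evidence (weight exceeds 50).
    (g): 43 ≤ 50 [not met]
  Stage III.1 not carried; the claimant fails its burden.
The analysis ends at Stage III.1; the carrier prevails on this issue.
Per-issue: Issue I → carrier; Issue II → carrier; Issue III → carrier. The claimant must prevail on at least one issue; overall, the carrier prevails.

carrier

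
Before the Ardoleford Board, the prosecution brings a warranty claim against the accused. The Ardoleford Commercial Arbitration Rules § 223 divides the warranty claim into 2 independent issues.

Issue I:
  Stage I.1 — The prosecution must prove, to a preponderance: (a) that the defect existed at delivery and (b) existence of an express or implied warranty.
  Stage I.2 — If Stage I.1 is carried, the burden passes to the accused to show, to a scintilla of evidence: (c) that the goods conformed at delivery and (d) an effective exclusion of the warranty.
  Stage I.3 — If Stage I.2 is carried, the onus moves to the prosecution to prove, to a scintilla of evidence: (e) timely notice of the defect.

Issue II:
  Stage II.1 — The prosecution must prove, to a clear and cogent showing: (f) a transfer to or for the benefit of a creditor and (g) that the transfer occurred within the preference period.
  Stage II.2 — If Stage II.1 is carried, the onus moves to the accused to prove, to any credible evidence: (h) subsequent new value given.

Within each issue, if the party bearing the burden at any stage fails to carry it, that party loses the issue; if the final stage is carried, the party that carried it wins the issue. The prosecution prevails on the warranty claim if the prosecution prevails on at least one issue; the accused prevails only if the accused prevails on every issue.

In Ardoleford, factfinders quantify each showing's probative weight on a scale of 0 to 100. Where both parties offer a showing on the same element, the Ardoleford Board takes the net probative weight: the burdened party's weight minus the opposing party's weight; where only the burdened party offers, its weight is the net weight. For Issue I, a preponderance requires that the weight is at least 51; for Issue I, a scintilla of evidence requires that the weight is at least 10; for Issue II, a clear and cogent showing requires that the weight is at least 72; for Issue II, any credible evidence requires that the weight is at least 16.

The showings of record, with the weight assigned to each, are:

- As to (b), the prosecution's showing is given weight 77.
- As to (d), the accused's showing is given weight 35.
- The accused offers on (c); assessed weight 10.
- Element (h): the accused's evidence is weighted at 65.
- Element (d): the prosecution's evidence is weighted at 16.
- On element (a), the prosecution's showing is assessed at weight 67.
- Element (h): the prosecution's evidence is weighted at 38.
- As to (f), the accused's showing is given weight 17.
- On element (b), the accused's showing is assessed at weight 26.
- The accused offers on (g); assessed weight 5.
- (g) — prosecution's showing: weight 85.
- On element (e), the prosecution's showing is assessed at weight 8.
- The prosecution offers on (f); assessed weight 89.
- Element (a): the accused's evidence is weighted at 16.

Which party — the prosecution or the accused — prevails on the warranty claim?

accused

— Issue I —
Stage I.1 (prosecution, a preponderance, weight is at least 51): (a) net 67−16=51 ≥ 51 — meets; (b) net 77−26=51 ≥ 51 — meets.
  Stage I.1 carried; the burden shifts to the accused.
Stage I.2 (accused, a scintilla of evidence, weight is at least 10): (c) 10 ≥ 10 — meets; (d) net 35−16=19 ≥ 10 — meets.
  The accused carries Stage I.2; the prosecution now bears the burden.
Stage I.3 (prosecution, a scintilla of evidence, weight is at least 10): (e) 8 < 10 — fails.
  Stage I.3 not carried; the prosecution fails its burden.
The analysis ends at Stage I.3; the accused prevails on this issue.
— Issue II —
Stage II.1 — burden on prosecution; standard: a clear and cogent showing (weight is at least 72).
    (f): 89 − 17 = 72 ≥ 72 [met]
    (g): 85 − 5 = 80 ≥ 72 [met]
  Stage II.1 is satisfied; the onus moves to the accused.
Stage II.2 — burden on accused; standard: any credible evidence (weight is at least 16).
    (h): 65 − 38 = 27 ≥ 16 [met]
  All elements met at the final stage.
Every stage carried; the accused prevails on this issue.
Per-issue: Issue I → accused; Issue II → accused. The prosecution must prevail on at least one issue; overall, the accused prevails.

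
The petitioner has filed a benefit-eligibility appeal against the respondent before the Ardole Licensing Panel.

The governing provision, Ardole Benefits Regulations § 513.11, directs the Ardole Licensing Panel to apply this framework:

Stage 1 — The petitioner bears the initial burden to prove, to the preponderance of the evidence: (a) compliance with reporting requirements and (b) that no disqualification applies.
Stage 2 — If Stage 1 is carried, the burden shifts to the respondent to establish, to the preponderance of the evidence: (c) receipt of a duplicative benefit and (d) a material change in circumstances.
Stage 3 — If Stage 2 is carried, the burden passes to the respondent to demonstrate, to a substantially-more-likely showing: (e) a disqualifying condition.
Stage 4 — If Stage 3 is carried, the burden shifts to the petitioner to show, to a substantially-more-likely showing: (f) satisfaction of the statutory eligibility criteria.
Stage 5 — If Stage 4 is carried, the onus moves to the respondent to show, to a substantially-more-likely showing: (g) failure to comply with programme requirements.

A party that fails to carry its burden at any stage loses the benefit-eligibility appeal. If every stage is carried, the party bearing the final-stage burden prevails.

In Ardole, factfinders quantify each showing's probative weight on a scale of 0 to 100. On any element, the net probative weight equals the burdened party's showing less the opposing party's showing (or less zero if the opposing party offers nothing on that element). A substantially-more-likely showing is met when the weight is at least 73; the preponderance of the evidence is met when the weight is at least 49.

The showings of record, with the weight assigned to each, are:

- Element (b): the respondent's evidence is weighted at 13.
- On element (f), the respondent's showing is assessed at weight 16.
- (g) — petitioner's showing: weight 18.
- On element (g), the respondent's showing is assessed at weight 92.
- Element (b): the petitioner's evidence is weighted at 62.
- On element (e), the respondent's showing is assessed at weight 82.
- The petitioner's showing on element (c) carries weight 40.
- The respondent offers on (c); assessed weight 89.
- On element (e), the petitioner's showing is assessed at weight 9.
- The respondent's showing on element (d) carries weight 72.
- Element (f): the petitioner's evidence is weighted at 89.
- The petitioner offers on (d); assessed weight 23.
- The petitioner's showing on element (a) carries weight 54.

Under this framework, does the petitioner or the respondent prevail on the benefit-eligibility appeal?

Stage 1 — burden on petitioner; standard: the preponderance of the evidence (weight is at least 49).
    (a): 54 ≥ 49 [met]
    (b): 62 − 13 = 49 ≥ 49 [met]
  Stage 1 carried; the burden shifts to the respondent.
Stage 2 — burden on respondent; standard: the preponderance of the evidence (weight is at least 49).
    (c): 89 − 40 = 49 ≥ 49 [met]
    (d): 72 − 23 = 49 ≥ 49 [met]
  All elements met. The respondent retains the burden for Stage 3.
Stage 3 — burden on respondent; standard: a substantially-more-likely showing (weight is at least 73).
    (e): 82 − 9 = 73 ≥ 73 [met]
  Stage 3 carried; the burden shifts to the petitioner.
Stage 4 — burden on petitioner; standard: a substantially-more-likely showing (weight is at least 73).
    (f): 89 − 16 = 73 ≥ 73 [met]
  All elements met. The burden passes to the respondent.
Stage 5 — burden on respondent; standard: a substantially-more-likely showing (weight is at least 73).
    (g): 92 − 18 = 74 ≥ 73 [met]
  Stage 5 carried; the final stage is satisfied.
Every stage carried; the respondent prevails.

respondent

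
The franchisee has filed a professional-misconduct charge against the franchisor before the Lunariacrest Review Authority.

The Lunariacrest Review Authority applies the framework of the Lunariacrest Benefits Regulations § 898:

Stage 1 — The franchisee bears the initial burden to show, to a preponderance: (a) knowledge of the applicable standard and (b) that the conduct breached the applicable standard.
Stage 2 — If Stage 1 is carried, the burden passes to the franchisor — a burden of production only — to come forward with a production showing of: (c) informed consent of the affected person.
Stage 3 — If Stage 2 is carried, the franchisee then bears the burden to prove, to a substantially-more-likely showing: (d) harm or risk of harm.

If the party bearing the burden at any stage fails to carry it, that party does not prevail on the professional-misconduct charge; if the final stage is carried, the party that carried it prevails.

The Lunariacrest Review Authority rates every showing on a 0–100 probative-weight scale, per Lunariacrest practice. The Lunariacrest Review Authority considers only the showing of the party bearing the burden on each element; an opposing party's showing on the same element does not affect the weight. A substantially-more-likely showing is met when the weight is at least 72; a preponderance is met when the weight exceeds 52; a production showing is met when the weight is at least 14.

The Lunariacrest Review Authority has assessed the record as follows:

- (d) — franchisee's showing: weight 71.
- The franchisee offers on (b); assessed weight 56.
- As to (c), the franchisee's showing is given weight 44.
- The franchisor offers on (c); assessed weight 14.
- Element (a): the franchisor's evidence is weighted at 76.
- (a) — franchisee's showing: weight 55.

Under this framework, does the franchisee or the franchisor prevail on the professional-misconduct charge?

At Stage 1 the franchisee must meet a preponderance (weight exceeds 52): on (a) the weight is 55 (the franchisor's 76 is given no effect), which does exceed 52, so (a) meets the standard; on (b) the weight is 56, which does exceed 52, so (b) meets the standard.
  Stage 1 is satisfied; the onus moves to the franchisor.
At Stage 2 the franchisor must meet a production showing (weight is at least 14): on (c) the weight is 14 (the franchisee's 44 is given no effect), ≥ 14, so (c) meets the standard.
  The franchisor carries Stage 2; the franchisee now bears the burden.
At Stage 3 the franchisee must meet a substantially-more-likely showing (weight is at least 72): on (d) the weight is 71, < 72, so (d) does not meet the standard.
  The franchisee does not carry Stage 3.
The analysis ends at Stage 3; the franchisor prevails.

franchisor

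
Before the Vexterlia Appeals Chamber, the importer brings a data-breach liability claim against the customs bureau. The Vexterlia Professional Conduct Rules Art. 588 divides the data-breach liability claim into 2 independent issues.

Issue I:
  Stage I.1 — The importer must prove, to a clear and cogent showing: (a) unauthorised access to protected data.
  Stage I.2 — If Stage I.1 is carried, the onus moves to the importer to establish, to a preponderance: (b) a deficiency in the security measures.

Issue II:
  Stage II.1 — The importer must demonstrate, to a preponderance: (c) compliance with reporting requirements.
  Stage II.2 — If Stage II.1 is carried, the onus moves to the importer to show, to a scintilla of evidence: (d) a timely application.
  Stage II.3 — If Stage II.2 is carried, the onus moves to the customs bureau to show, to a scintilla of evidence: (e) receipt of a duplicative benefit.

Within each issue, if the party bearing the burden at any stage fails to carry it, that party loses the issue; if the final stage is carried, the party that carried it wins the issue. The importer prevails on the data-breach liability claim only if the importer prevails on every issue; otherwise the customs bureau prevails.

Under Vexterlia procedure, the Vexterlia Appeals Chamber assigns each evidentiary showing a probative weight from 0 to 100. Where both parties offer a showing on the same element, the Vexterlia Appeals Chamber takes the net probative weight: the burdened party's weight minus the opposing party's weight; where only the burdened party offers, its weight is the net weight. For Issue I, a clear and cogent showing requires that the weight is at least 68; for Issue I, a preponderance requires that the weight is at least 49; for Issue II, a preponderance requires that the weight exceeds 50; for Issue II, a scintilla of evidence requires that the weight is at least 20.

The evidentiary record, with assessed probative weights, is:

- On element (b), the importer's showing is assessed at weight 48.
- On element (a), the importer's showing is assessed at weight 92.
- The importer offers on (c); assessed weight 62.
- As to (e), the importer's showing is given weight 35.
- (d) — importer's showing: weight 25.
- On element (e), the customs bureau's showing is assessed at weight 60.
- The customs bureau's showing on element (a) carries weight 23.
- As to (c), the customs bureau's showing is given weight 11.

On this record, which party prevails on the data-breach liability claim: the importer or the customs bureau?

— Issue I —
At Stage I.1 the importer must meet a clear and cogent showing (weight is at least 68): on (a) the weight is 92 less the opposing 23 gives net 69, ≥ 68, so (a) meets the standard.
  Stage I.1 carried; the burden remains with the importer.
At Stage I.2 the importer must meet a preponderance (weight is at least 49): on (b) the weight is 48, which does not reach 49, so (b) does not meet the standard.
  Stage I.2 not carried; the importer fails its burden.
The analysis ends at Stage I.2; the customs bureau prevails on this issue.
— Issue II —
Stage II.1 (importer, a preponderance, weight exceeds 50): (c) net 62−11=51 > 50 — meets.
  All elements met. The importer retains the burden for Stage II.2.
Stage II.2 (importer, a scintilla of evidence, weight is at least 20): (d) 25 ≥ 20 — meets.
  Stage II.2 carried; the burden shifts to the customs bureau.
Stage II.3 (customs bureau, a scintilla of evidence, weight is at least 20): (e) net 60−35=25 ≥ 20 — meets.
  The customs bureau carries the last stage.
Every stage carried; the customs bureau prevails on this issue.
Per-issue: Issue I → customs bureau; Issue II → customs bureau. The importer must prevail on every issue; overall, the customs bureau prevails.

customs bureau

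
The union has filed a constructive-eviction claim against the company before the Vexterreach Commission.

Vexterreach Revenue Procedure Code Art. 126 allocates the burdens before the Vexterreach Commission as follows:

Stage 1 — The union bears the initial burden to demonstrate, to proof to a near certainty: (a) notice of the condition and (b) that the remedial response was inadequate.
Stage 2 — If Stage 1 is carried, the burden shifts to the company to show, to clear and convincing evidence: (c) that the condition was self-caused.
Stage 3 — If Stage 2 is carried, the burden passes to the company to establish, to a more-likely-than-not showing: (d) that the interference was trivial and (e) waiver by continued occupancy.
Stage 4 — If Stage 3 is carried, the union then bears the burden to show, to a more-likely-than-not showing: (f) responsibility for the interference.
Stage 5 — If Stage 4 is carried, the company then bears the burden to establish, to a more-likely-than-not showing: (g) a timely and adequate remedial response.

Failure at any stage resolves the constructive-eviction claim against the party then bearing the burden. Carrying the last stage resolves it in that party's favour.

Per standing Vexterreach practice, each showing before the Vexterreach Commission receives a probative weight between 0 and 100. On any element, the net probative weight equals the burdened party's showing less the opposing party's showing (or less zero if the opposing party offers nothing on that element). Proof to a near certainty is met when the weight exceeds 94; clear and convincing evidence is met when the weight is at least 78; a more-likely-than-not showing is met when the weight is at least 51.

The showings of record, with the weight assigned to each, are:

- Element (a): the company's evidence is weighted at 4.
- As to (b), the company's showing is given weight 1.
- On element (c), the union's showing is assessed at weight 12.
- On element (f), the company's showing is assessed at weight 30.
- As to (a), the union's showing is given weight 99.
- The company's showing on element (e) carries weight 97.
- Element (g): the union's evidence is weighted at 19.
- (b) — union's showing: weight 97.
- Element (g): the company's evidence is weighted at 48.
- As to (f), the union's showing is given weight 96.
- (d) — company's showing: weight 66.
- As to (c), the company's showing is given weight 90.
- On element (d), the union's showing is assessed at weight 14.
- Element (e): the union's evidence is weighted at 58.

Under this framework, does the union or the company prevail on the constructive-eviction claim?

union

At Stage 1 the union must meet proof to a near certainty (weight exceeds 94): on (a) the weight is 99 less the opposing 4 gives net 95, > 94, so (a) meets the standard; on (b) the weight is 97 less the opposing 1 gives net 96, which does exceed 94, so (b) meets the standard.
  Stage 1 is satisfied; the onus moves to the company.
At Stage 2 the company must meet clear and convincing evidence (weight is at least 78): on (c) the weight is 90 less the opposing 12 gives net 78, which does reach 78, so (c) meets the standard.
  All elements met. The company retains the burden for Stage 3.
At Stage 3 the company must meet a more-likely-than-not showing (weight is at least 51): on (d) the weight is 66 less the opposing 14 gives net 52, which does reach 51, so (d) meets the standard; on (e) the weight is 97 less the opposing 58 gives net 39, which does not reach 51, so (e) does not meet the standard.
  Stage 3 not carried; the company fails its burden.
The union prevails.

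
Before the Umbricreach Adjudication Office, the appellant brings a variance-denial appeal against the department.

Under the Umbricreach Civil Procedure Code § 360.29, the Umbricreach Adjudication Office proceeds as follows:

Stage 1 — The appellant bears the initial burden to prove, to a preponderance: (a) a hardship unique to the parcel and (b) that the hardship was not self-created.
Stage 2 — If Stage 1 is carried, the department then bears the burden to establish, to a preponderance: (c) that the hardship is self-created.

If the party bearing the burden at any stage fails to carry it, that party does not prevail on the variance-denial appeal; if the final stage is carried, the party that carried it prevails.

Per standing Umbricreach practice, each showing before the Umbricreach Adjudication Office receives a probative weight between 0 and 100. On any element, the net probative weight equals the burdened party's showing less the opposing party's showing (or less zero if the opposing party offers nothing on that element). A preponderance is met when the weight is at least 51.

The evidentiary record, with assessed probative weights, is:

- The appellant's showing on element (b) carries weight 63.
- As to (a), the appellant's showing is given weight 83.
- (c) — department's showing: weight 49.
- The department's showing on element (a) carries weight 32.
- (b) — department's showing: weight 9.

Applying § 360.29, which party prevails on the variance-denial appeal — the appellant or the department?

appellant

Stage 1 (appellant, a preponderance, weight is at least 51): (a) net 83−32=51 ≥ 51 — meets; (b) net 63−9=54 ≥ 51 — meets.
  Stage 1 is satisfied; the onus moves to the department.
Stage 2 (department, a preponderance, weight is at least 51): (c) 49 < 51 — fails.
  Not every element is met, so the department fails to carry Stage 2.
The analysis ends at Stage 2; the appellant prevails.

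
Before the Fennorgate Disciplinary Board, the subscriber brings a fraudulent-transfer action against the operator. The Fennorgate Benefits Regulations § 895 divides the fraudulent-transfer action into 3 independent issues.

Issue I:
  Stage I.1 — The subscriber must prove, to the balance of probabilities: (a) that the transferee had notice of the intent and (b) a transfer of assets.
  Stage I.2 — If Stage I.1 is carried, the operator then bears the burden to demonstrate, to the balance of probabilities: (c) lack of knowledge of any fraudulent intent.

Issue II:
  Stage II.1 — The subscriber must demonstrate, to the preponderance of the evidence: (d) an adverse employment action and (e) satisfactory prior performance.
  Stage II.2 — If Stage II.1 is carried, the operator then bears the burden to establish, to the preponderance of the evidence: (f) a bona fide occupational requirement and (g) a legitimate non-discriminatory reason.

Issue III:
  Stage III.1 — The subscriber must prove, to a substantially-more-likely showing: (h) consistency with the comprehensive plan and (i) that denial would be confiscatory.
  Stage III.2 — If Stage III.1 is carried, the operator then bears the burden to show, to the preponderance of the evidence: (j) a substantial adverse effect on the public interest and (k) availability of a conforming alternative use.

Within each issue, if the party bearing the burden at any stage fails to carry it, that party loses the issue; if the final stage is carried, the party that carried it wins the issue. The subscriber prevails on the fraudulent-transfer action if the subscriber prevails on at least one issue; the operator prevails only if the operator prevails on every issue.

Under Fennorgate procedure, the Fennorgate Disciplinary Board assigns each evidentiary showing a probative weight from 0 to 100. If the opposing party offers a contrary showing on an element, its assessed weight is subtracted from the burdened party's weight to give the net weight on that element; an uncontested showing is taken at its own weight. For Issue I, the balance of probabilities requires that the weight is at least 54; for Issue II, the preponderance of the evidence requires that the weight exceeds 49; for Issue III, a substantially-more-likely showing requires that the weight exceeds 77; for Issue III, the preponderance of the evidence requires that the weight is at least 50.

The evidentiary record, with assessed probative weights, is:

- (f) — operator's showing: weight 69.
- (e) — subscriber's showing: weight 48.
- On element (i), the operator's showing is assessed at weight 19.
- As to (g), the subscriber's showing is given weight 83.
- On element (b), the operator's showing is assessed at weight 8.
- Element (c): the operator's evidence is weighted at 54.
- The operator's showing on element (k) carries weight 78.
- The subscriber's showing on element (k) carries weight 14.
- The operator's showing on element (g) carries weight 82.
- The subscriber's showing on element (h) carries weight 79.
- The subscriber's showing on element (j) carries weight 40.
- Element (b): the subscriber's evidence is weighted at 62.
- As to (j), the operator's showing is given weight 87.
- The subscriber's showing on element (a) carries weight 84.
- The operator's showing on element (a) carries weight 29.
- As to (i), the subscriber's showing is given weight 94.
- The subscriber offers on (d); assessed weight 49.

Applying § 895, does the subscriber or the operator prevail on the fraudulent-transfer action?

— Issue I —
Stage I.1 (subscriber, the balance of probabilities, weight is at least 54): (a) net 84−29=55 ≥ 54 — meets; (b) net 62−8=54 ≥ 54 — meets.
  All elements met. The burden passes to the operator.
Stage I.2 (operator, the balance of probabilities, weight is at least 54): (c) 54 ≥ 54 — meets.
  Stage I.2 carried; the final stage is satisfied.
All stages carried — the operator prevails on this issue.
— Issue II —
Stage II.1 — burden on subscriber; standard: the preponderance of the evidence (weight exceeds 49).
    (d): 49 ≤ 49 [not met]
    (e): 48 ≤ 49 [not met]
  Not every element is met, so the subscriber fails to carry Stage II.1.
The operator prevails on this issue.
— Issue III —
Stage III.1 — burden on subscriber; standard: a substantially-more-likely showing (weight exceeds 77).
    (h): 79 > 77 [met]
    (i): 94 − 19 = 75 ≤ 77 [not met]
  The subscriber does not carry Stage III.1.
So the operator prevails on this issue.
Per-issue: Issue I → operator; Issue II → operator; Issue III → operator. The subscriber must prevail on at least one issue; overall, the operator prevails.

operator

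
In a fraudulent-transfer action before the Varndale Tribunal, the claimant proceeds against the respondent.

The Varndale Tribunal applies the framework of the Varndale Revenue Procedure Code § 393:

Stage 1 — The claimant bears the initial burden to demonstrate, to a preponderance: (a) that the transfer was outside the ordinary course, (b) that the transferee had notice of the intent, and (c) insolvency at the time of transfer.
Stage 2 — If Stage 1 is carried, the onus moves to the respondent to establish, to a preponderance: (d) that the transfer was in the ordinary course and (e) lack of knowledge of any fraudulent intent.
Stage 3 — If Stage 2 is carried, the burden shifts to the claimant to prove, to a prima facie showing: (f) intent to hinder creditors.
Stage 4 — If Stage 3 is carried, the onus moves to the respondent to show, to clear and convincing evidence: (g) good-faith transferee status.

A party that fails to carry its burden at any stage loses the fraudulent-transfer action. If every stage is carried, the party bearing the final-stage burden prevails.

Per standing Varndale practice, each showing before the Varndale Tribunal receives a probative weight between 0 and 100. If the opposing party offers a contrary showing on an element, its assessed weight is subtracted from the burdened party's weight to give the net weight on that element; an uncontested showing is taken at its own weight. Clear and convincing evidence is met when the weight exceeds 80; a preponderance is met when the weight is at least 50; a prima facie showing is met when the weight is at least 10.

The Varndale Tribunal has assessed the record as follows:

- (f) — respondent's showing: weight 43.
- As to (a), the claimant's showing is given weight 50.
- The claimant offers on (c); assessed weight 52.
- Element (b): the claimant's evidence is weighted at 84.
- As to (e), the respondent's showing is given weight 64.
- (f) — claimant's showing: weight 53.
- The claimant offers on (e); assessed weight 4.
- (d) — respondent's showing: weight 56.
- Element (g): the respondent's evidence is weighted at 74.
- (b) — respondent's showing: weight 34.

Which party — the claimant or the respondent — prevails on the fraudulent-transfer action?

claimant

Stage 1 — burden on claimant; standard: a preponderance (weight is at least 50).
    (a): 50 ≥ 50 [met]
    (b): 84 − 34 = 50 ≥ 50 [met]
    (c): 52 ≥ 50 [met]
  Stage 1 carried; the burden shifts to the respondent.
Stage 2 — burden on respondent; standard: a preponderance (weight is at least 50).
    (d): 56 ≥ 50 [met]
    (e): 64 − 4 = 60 ≥ 50 [met]
  The respondent carries Stage 2; the claimant now bears the burden.
Stage 3 — burden on claimant; standard: a prima facie showing (weight is at least 10).
    (f): 53 − 43 = 10 ≥ 10 [met]
  Stage 3 carried; the burden shifts to the respondent.
Stage 4 — burden on respondent; standard: clear and convincing evidence (weight exceeds 80).
    (g): 74 ≤ 80 [not met]
  Stage 4 not carried; the respondent fails its burden.
The claimant prevails.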